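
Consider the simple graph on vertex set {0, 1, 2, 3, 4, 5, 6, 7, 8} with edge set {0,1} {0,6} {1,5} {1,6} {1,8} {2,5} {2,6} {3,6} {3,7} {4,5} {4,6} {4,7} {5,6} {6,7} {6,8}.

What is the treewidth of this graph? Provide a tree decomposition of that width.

Treewidth 2.
One such decomposition:
Bags: B1 = {4, 5, 6}  B2 = {1, 5, 6}  B3 = {4, 6, 7}  B4 = {3, 6, 7}  B5 = {1, 6, 8}  B6 = {2, 5, 6}  B7 = {0, 1, 6}
Tree: B1–B2, B1–B3, B3–B4, B2–B5, B2–B6, B5–B7

The largest bag has 3 vertices, giving width 2; this decomposition certifies tw(G) ≤ 2. On the other hand G contains the 3-clique {1, 6, 8}. A clique must lie in a single bag of any decomposition, so no decomposition can have width below 2. Combining the bounds, tw(G) = 2.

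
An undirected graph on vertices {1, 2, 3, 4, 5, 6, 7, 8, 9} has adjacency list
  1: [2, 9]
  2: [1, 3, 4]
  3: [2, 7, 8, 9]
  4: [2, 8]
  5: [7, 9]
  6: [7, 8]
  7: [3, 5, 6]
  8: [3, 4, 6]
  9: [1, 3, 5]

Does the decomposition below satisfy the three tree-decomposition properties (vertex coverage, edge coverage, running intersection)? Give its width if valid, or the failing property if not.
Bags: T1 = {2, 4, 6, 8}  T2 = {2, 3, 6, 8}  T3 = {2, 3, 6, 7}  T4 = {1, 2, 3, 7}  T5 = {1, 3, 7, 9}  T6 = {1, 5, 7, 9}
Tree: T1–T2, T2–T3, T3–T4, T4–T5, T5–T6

Vertex coverage: the bags together contain {1, 2, 3, 4, 5, 6, 7, 8, 9}, the full vertex set. Edge coverage: each edge of G has both endpoints in at least one bag. Running intersection: for every vertex, the bags containing it form a connected subtree. All three properties hold, so this is a valid tree decomposition of width max|bag| − 1 = 3, and hence tw(G) ≤ 3.

Yes; width 3.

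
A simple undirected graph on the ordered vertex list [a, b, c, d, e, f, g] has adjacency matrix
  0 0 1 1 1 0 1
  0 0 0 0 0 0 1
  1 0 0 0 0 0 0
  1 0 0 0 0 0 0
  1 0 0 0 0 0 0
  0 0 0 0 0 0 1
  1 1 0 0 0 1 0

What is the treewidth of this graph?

1

A width-1 tree decomposition is:
Bags: B1 = {a, e}  B2 = {a, g}  B3 = {a, c}  B4 = {a, d}  B5 = {f, g}  B6 = {b, g}
Tree: B1–B2, B1–B3, B1–B4, B2–B5, B5–B6
Each bag holds 2 vertices, so the decomposition has width 1, which upper-bounds the treewidth. Since G has at least one edge (e.g. e–a), it is not an edgeless graph, so tw(G) ≥ 1. The upper and lower bounds meet at 1, so that is the treewidth.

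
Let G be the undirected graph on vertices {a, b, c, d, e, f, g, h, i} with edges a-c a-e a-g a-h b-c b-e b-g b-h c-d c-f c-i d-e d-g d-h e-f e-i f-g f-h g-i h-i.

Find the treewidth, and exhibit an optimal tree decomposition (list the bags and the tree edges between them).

Each bag holds 5 vertices, so the decomposition has width 4, which upper-bounds the treewidth. For the lower bound: the 5 vertex sets {a,c}, {d,h}, {b,e}, {g}, {i} are disjoint, each induces a connected subgraph, and every pair is joined by at least one edge of G. Contracting each set to a single vertex therefore yields K_{5} as a minor, and since treewidth is minor-monotone, tw(G) ≥ tw(K_{5}) = 4. The upper and lower bounds meet at 4, so that is the treewidth.

Treewidth 4.
One optimal decomposition is:
Bags: B1 = {a, c, e, g, h}  B2 = {c, d, e, g, h}  B3 = {b, c, e, g, h}  B4 = {c, e, g, h, i}  B5 = {c, e, f, g, h}
Tree: B1–B2, B2–B3, B3–B4, B4–B5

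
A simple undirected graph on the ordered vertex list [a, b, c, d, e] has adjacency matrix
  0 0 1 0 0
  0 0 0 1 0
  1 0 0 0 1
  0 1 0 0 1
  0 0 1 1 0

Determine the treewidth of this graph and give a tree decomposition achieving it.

Treewidth 1.
Bags: B1 = {a, c}  B2 = {c, e}  B3 = {d, e}  B4 = {b, d}
Tree: B1–B2, B2–B3, B3–B4

Each bag holds 2 vertices, so the decomposition has width 1, which upper-bounds the treewidth. G has an edge, so its treewidth is at least 1. Combining the bounds, tw(G) = 1.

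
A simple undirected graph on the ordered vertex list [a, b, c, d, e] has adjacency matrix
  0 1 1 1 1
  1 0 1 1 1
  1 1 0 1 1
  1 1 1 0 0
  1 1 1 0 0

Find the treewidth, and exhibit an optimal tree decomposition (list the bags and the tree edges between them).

The largest bag has 4 vertices, giving width 3; this decomposition certifies tw(G) ≤ 3. For the lower bound, the 4 vertices {a, b, c, d} are pairwise adjacent, and any tree decomposition puts a clique entirely inside one bag — forcing width ≥ 3. Therefore the treewidth is 3.

Treewidth 3.
Bags: B1 = {a, b, c, e}  B2 = {a, b, c, d}
Tree: B1–B2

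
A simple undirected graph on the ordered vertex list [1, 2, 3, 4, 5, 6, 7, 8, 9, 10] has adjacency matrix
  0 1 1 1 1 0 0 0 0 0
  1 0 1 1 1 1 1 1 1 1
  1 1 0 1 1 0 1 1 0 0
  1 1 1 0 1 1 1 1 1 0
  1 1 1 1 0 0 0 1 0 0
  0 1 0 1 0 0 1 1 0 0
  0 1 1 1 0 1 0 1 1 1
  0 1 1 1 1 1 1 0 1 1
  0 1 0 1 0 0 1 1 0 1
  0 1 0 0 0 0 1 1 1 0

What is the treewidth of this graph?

A width-4 tree decomposition is:
Bags: B1 = {2, 4, 6, 7, 8}  B2 = {2, 4, 7, 8, 9}  B3 = {2, 3, 4, 7, 8}  B4 = {2, 3, 4, 5, 8}  B5 = {1, 2, 3, 4, 5}  B6 = {2, 7, 8, 9, 10}
Tree: B1–B2, B1–B3, B3–B4, B4–B5, B2–B6
The largest bag has 5 vertices, giving width 4; this decomposition certifies tw(G) ≤ 4. For the lower bound, the 5 vertices {2, 7, 8, 9, 10} are pairwise adjacent, and any tree decomposition puts a clique entirely inside one bag — forcing width ≥ 4. Hence tw(G) = 4 exactly.

4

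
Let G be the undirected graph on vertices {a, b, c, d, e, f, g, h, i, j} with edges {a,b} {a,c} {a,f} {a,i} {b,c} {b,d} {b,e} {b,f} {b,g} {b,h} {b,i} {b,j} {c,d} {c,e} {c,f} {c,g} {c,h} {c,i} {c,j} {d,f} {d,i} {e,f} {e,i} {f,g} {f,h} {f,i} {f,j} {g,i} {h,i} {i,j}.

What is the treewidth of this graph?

4

A width-4 tree decomposition is:
Bags: B1 = {b, c, d, f, i}  B2 = {b, c, f, g, i}  B3 = {a, b, c, f, i}  B4 = {b, c, e, f, i}  B5 = {b, c, f, i, j}  B6 = {b, c, f, h, i}
Tree: B1–B2, B1–B3, B3–B4, B1–B5, B5–B6
Each bag holds 5 vertices, so the decomposition has width 4, which upper-bounds the treewidth. Conversely, {b, c, d, f, i} is a clique of size 5, and the vertices of any clique must share a bag in every tree decomposition; so some bag has ≥ 5 vertices and tw(G) ≥ 4. Therefore the treewidth is 4.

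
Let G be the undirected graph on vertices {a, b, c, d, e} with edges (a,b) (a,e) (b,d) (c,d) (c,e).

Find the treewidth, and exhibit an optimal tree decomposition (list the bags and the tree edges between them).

Treewidth 2.
One optimal decomposition is:
Bags: B1 = {b, c, d}  B2 = {a, b, c}  B3 = {a, c, e}
Tree: B1–B2, B2–B3

Each bag holds 3 vertices, so the decomposition has width 2, which upper-bounds the treewidth. For the lower bound, G contains the cycle c–d–b–a–e–c, so G is not a forest; only forests have treewidth ≤ 1, hence tw(G) ≥ 2. Combining the bounds, tw(G) = 2.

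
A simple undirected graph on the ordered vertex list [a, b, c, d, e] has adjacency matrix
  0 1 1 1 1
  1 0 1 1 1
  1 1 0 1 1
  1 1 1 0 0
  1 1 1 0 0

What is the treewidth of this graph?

3

A width-3 tree decomposition is:
Bags: B1 = {a, b, c, d}  B2 = {a, b, c, e}
Tree: B1–B2
The largest bag has 4 vertices, giving width 3; this decomposition certifies tw(G) ≤ 3. For the lower bound, the 4 vertices {a, b, c, d} are pairwise adjacent, and any tree decomposition puts a clique entirely inside one bag — forcing width ≥ 3. The upper and lower bounds meet at 3, so that is the treewidth.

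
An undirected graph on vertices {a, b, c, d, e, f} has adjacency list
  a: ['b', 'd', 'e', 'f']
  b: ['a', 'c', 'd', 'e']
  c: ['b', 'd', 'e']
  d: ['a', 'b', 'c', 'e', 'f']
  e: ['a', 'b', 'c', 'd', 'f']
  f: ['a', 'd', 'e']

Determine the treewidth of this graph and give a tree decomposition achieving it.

Every bag has size at most 4, so the width is 4 − 1 = 3 and tw(G) ≤ 3. Conversely, {b, c, d, e} is a clique of size 4, and the vertices of any clique must share a bag in every tree decomposition; so some bag has ≥ 4 vertices and tw(G) ≥ 3. Therefore the treewidth is 3.

Treewidth 3.
One such decomposition:
Bags: B1 = {a, b, d, e}  B2 = {b, c, d, e}  B3 = {a, d, e, f}
Tree: B1–B2, B1–B3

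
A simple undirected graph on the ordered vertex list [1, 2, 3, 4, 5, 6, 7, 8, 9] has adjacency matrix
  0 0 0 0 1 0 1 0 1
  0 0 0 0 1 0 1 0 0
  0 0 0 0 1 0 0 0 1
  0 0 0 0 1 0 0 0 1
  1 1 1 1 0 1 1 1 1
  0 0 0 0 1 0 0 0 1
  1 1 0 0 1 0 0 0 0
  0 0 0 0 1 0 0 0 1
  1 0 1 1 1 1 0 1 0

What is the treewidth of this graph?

A width-2 tree decomposition is:
Bags: B1 = {1, 5, 9}  B2 = {1, 5, 7}  B3 = {5, 8, 9}  B4 = {3, 5, 9}  B5 = {5, 6, 9}  B6 = {4, 5, 9}  B7 = {2, 5, 7}
Tree: B1–B2, B1–B3, B3–B4, B4–B5, B3–B6, B2–B7
The largest bag has 3 vertices, giving width 2; this decomposition certifies tw(G) ≤ 2. On the other hand G contains the 3-clique {1, 5, 9}. A clique must lie in a single bag of any decomposition, so no decomposition can have width below 2. The upper and lower bounds meet at 2, so that is the treewidth.

2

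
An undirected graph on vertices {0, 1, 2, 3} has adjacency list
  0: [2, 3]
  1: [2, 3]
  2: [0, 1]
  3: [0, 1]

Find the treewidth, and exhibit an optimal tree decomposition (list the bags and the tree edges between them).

Every bag has size at most 3, so the width is 3 − 1 = 2 and tw(G) ≤ 2. Since 1–2–0–3–1 is a cycle in G, G is not acyclic. Forests are exactly the graphs of treewidth ≤ 1, so tw(G) ≥ 2. Therefore the treewidth is 2.

Treewidth 2.
One such decomposition:
Bags: B1 = {0, 1, 2}  B2 = {0, 1, 3}
Tree: B1–B2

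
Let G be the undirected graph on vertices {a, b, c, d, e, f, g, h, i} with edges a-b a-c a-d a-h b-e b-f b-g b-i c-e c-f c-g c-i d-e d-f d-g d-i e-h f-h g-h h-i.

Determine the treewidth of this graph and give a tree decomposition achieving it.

The largest bag has 5 vertices, giving width 4; this decomposition certifies tw(G) ≤ 4. For the lower bound: the 5 vertex sets {b,f}, {c,i}, {a,d}, {h}, {g} are disjoint, each induces a connected subgraph, and every pair is joined by at least one edge of G. Contracting each set to a single vertex therefore yields K_{5} as a minor, and since treewidth is minor-monotone, tw(G) ≥ tw(K_{5}) = 4. Combining the bounds, tw(G) = 4.

Treewidth 4.
One optimal decomposition is:
Bags: B1 = {b, c, d, f, h}  B2 = {b, c, d, h, i}  B3 = {a, b, c, d, h}  B4 = {b, c, d, g, h}  B5 = {b, c, d, e, h}
Tree: B1–B2, B2–B3, B3–B4, B4–B5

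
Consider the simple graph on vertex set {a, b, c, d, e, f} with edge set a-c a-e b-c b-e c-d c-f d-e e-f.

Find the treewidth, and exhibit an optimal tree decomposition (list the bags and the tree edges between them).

Each bag holds 3 vertices, so the decomposition has width 2, which upper-bounds the treewidth. The edges e–f–c–a–e form a cycle, so G is not a tree and its treewidth is at least 2. The upper and lower bounds meet at 2, so that is the treewidth.

Treewidth 2.
Bags: B1 = {c, e, f}  B2 = {a, c, e}  B3 = {c, d, e}  B4 = {b, c, e}
Tree: B1–B2, B2–B3, B3–B4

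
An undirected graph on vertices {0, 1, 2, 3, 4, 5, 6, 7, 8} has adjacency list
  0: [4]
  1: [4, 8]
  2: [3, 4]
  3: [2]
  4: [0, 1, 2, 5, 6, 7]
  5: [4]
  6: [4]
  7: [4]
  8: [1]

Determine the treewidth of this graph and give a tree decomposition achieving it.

Treewidth 1.
Bags: B1 = {1, 4}  B2 = {4, 6}  B3 = {0, 4}  B4 = {2, 4}  B5 = {2, 3}  B6 = {4, 5}  B7 = {4, 7}  B8 = {1, 8}
Tree: B1–B2, B2–B3, B1–B4, B4–B5, B1–B6, B6–B7, B1–B8

Every bag has size at most 2, so the width is 2 − 1 = 1 and tw(G) ≤ 1. Any graph with an edge has treewidth ≥ 1, and G has the edge 1–4. The upper and lower bounds meet at 1, so that is the treewidth.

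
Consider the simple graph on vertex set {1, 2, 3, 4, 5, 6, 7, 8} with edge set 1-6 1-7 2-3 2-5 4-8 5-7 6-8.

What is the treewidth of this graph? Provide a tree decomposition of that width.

Treewidth 1.
Bags: B1 = {2, 3}  B2 = {2, 5}  B3 = {5, 7}  B4 = {1, 7}  B5 = {1, 6}  B6 = {6, 8}  B7 = {4, 8}
Tree: B1–B2, B2–B3, B3–B4, B4–B5, B5–B6, B6–B7

Each bag holds 2 vertices, so the decomposition has width 1, which upper-bounds the treewidth. Since G has at least one edge (e.g. 3–2), it is not an edgeless graph, so tw(G) ≥ 1. The upper and lower bounds meet at 1, so that is the treewidth.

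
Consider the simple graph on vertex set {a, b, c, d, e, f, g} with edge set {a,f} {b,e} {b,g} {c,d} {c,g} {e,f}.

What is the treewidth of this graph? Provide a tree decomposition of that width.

Treewidth 1.
One optimal decomposition is:
Bags: B1 = {a, f}  B2 = {e, f}  B3 = {b, e}  B4 = {b, g}  B5 = {c, g}  B6 = {c, d}
Tree: B1–B2, B2–B3, B3–B4, B4–B5, B5–B6

Each bag holds 2 vertices, so the decomposition has width 1, which upper-bounds the treewidth. G has an edge, so its treewidth is at least 1. Hence tw(G) = 1 exactly.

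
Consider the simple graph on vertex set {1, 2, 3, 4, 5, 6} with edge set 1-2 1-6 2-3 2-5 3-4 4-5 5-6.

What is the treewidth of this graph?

2

A width-2 tree decomposition is:
Bags: B1 = {2, 3, 4}  B2 = {2, 4, 5}  B3 = {1, 2, 5}  B4 = {1, 5, 6}
Tree: B1–B2, B2–B3, B3–B4
Each bag holds 3 vertices, so the decomposition has width 2, which upper-bounds the treewidth. The edges 3–4–5–2–3 form a cycle, so G is not a tree and its treewidth is at least 2. Therefore the treewidth is 2.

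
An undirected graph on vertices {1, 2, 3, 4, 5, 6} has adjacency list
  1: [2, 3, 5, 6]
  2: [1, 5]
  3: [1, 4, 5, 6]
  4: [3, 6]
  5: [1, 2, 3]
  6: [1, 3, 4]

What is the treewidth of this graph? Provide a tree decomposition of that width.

Treewidth 2.
Bags: B1 = {3, 4, 6}  B2 = {1, 3, 6}  B3 = {1, 3, 5}  B4 = {1, 2, 5}
Tree: B1–B2, B2–B3, B3–B4

Each bag holds 3 vertices, so the decomposition has width 2, which upper-bounds the treewidth. For the lower bound, the 3 vertices {1, 2, 5} are pairwise adjacent, and any tree decomposition puts a clique entirely inside one bag — forcing width ≥ 2. Therefore the treewidth is 2.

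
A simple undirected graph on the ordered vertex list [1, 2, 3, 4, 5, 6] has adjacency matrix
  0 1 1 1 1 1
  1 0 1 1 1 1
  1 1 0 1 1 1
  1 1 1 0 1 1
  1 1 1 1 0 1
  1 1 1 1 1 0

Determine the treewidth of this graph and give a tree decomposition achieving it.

A single bag containing all 6 vertices is trivially a valid decomposition of width 5. For the lower bound, the 6 vertices {1, 2, 3, 4, 5, 6} are pairwise adjacent, and any tree decomposition puts a clique entirely inside one bag — forcing width ≥ 5. Combining the bounds, tw(G) = 5.

Treewidth 5.
Bags: B1 = {1, 2, 3, 4, 5, 6}
Tree: (single bag)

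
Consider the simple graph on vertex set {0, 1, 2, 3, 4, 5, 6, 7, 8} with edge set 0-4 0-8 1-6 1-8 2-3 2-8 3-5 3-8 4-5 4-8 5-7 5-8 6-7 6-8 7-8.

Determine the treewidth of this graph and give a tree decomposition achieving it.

Treewidth 2.
Bags: B1 = {5, 7, 8}  B2 = {3, 5, 8}  B3 = {4, 5, 8}  B4 = {2, 3, 8}  B5 = {6, 7, 8}  B6 = {0, 4, 8}  B7 = {1, 6, 8}
Tree: B1–B2, B1–B3, B2–B4, B1–B5, B3–B6, B5–B7

The largest bag has 3 vertices, giving width 2; this decomposition certifies tw(G) ≤ 2. For the lower bound, the 3 vertices {0, 4, 8} are pairwise adjacent, and any tree decomposition puts a clique entirely inside one bag — forcing width ≥ 2. Combining the bounds, tw(G) = 2.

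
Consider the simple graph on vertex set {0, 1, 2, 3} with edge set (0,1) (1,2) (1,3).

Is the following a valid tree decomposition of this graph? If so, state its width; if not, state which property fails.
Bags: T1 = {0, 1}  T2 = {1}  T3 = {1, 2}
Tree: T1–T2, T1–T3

A tree decomposition must satisfy three properties: every vertex lies in some bag; for every edge, both endpoints lie together in some bag; and for every vertex, the bags containing it form a connected subtree. Here vertex 3 appears in no bag, so the decomposition is invalid.

No — vertex 3 appears in no bag.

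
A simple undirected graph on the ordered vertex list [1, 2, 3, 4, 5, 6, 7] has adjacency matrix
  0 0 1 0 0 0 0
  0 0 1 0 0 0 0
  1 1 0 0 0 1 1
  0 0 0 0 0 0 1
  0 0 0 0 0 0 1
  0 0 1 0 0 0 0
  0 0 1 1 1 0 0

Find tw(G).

1

A width-1 tree decomposition is:
Bags: B1 = {3, 7}  B2 = {3, 6}  B3 = {5, 7}  B4 = {1, 3}  B5 = {4, 7}  B6 = {2, 3}
Tree: B1–B2, B1–B3, B2–B4, B1–B5, B1–B6
Every bag has size at most 2, so the width is 2 − 1 = 1 and tw(G) ≤ 1. Any graph with an edge has treewidth ≥ 1, and G has the edge 7–3. The upper and lower bounds meet at 1, so that is the treewidth.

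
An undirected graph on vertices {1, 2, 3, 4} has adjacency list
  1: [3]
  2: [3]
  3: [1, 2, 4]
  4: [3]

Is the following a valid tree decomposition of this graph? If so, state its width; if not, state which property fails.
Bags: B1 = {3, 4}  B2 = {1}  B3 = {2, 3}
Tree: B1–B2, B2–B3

No — edge (3,1) lies in no bag.

A tree decomposition must satisfy three properties: every vertex lies in some bag; for every edge, both endpoints lie together in some bag; and for every vertex, the bags containing it form a connected subtree. Here edge (3,1) lies in no bag, so the decomposition is invalid.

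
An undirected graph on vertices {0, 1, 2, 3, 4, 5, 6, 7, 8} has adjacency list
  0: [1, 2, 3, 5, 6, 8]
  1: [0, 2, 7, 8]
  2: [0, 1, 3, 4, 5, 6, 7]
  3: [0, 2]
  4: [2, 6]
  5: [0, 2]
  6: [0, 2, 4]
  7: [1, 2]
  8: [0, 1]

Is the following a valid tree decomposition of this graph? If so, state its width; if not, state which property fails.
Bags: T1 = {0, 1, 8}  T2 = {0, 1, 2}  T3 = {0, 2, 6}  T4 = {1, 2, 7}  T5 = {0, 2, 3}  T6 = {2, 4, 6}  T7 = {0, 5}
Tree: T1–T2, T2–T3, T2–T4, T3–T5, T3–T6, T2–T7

No — edge (2,5) lies in no bag.

A tree decomposition must satisfy three properties: every vertex lies in some bag; for every edge, both endpoints lie together in some bag; and for every vertex, the bags containing it form a connected subtree. Here edge (2,5) lies in no bag, so the decomposition is invalid.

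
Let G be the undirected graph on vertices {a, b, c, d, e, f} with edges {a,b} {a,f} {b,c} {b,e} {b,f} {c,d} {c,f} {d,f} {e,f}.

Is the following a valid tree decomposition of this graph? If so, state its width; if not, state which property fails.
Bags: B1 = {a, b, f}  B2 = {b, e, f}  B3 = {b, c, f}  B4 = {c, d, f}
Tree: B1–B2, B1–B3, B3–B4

Yes; width 2.

Every vertex of G appears in some bag (union = {a, b, c, d, e, f}); every edge is covered by a bag; and for each vertex v the set of bags containing v is connected in the bag tree. The decomposition is therefore valid. The largest bag has 3 vertices, so the width is 2.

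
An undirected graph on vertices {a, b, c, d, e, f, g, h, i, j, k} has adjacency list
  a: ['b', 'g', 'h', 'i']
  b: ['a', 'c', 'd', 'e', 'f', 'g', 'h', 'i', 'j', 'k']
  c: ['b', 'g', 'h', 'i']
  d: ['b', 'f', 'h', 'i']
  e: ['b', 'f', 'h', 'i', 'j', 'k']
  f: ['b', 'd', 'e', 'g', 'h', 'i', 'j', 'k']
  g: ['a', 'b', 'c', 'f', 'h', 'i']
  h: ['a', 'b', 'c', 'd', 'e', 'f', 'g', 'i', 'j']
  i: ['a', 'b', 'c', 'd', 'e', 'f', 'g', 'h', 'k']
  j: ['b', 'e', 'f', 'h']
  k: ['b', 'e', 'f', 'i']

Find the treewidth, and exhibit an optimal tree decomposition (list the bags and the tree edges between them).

The largest bag has 5 vertices, giving width 4; this decomposition certifies tw(G) ≤ 4. On the other hand G contains the 5-clique {b, e, f, h, j}. A clique must lie in a single bag of any decomposition, so no decomposition can have width below 4. The upper and lower bounds meet at 4, so that is the treewidth.

Treewidth 4.
One such decomposition:
Bags: B1 = {b, d, f, h, i}  B2 = {b, f, g, h, i}  B3 = {a, b, g, h, i}  B4 = {b, c, g, h, i}  B5 = {b, e, f, h, i}  B6 = {b, e, f, i, k}  B7 = {b, e, f, h, j}
Tree: B1–B2, B2–B3, B2–B4, B1–B5, B5–B6, B5–B7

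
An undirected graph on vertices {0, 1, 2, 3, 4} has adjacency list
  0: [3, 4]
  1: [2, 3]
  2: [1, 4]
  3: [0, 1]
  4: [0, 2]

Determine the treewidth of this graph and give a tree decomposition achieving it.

Treewidth 2.
One such decomposition:
Bags: B1 = {0, 1, 3}  B2 = {0, 1, 4}  B3 = {1, 2, 4}
Tree: B1–B2, B2–B3

The largest bag has 3 vertices, giving width 2; this decomposition certifies tw(G) ≤ 2. Since 1–3–0–4–2–1 is a cycle in G, G is not acyclic. Forests are exactly the graphs of treewidth ≤ 1, so tw(G) ≥ 2. The upper and lower bounds meet at 2, so that is the treewidth.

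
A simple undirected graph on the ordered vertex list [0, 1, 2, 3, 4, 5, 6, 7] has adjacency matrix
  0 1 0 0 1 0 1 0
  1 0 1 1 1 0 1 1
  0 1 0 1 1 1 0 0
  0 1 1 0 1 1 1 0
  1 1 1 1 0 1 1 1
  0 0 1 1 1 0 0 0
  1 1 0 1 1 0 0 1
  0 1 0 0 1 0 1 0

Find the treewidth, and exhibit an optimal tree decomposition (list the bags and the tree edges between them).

The largest bag has 4 vertices, giving width 3; this decomposition certifies tw(G) ≤ 3. For the lower bound, the 4 vertices {1, 2, 3, 4} are pairwise adjacent, and any tree decomposition puts a clique entirely inside one bag — forcing width ≥ 3. Therefore the treewidth is 3.

Treewidth 3.
One optimal decomposition is:
Bags: B1 = {0, 1, 4, 6}  B2 = {1, 3, 4, 6}  B3 = {1, 2, 3, 4}  B4 = {1, 4, 6, 7}  B5 = {2, 3, 4, 5}
Tree: B1–B2, B2–B3, B1–B4, B3–B5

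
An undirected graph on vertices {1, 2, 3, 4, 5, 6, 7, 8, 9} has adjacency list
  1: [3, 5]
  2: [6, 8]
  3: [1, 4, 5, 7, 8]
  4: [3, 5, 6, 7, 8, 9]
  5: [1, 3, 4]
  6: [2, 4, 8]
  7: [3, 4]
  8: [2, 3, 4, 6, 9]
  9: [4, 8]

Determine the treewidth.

A width-2 tree decomposition is:
Bags: B1 = {3, 4, 5}  B2 = {3, 4, 8}  B3 = {1, 3, 5}  B4 = {4, 6, 8}  B5 = {3, 4, 7}  B6 = {4, 8, 9}  B7 = {2, 6, 8}
Tree: B1–B2, B1–B3, B2–B4, B1–B5, B4–B6, B4–B7
The largest bag has 3 vertices, giving width 2; this decomposition certifies tw(G) ≤ 2. For the lower bound, the 3 vertices {1, 3, 5} are pairwise adjacent, and any tree decomposition puts a clique entirely inside one bag — forcing width ≥ 2. Hence tw(G) = 2 exactly.

2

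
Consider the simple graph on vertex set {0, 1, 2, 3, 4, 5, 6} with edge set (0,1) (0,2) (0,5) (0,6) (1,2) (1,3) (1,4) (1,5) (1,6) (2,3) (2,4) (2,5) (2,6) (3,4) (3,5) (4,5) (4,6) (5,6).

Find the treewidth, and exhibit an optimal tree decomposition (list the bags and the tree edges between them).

Treewidth 4.
One such decomposition:
Bags: B1 = {1, 2, 3, 4, 5}  B2 = {1, 2, 4, 5, 6}  B3 = {0, 1, 2, 5, 6}
Tree: B1–B2, B2–B3

Each bag holds 5 vertices, so the decomposition has width 4, which upper-bounds the treewidth. Conversely, {0, 1, 2, 5, 6} is a clique of size 5, and the vertices of any clique must share a bag in every tree decomposition; so some bag has ≥ 5 vertices and tw(G) ≥ 4. Therefore the treewidth is 4.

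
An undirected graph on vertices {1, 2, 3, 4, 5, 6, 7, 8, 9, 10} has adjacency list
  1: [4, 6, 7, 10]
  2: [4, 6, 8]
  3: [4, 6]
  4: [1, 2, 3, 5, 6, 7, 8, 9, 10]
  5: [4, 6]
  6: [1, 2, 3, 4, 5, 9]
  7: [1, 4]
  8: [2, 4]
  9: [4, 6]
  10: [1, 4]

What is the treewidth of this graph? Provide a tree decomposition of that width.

Treewidth 2.
One such decomposition:
Bags: B1 = {4, 6, 9}  B2 = {2, 4, 6}  B3 = {4, 5, 6}  B4 = {1, 4, 6}  B5 = {1, 4, 10}  B6 = {2, 4, 8}  B7 = {1, 4, 7}  B8 = {3, 4, 6}
Tree: B1–B2, B1–B3, B2–B4, B4–B5, B2–B6, B4–B7, B2–B8

The largest bag has 3 vertices, giving width 2; this decomposition certifies tw(G) ≤ 2. Conversely, {2, 4, 8} is a clique of size 3, and the vertices of any clique must share a bag in every tree decomposition; so some bag has ≥ 3 vertices and tw(G) ≥ 2. Hence tw(G) = 2 exactly.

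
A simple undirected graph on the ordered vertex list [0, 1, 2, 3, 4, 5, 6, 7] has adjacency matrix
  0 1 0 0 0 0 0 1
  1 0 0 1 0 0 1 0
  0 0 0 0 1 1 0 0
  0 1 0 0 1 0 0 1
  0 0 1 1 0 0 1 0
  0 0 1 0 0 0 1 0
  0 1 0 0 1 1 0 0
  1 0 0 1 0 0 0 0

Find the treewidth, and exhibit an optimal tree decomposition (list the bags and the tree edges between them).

Treewidth 2.
One such decomposition:
Bags: B1 = {2, 5, 6}  B2 = {2, 4, 6}  B3 = {1, 4, 6}  B4 = {1, 3, 4}  B5 = {0, 1, 3}  B6 = {0, 3, 7}
Tree: B1–B2, B2–B3, B3–B4, B4–B5, B5–B6

The largest bag has 3 vertices, giving width 2; this decomposition certifies tw(G) ≤ 2. Since 5–2–4–6–5 is a cycle in G, G is not acyclic. Forests are exactly the graphs of treewidth ≤ 1, so tw(G) ≥ 2. Combining the bounds, tw(G) = 2.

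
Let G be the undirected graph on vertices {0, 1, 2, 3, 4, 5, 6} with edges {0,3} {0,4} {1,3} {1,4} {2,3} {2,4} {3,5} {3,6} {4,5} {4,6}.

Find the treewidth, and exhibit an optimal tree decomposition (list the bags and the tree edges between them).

Treewidth 2.
One such decomposition:
Bags: B1 = {2, 3, 4}  B2 = {0, 3, 4}  B3 = {3, 4, 5}  B4 = {1, 3, 4}  B5 = {3, 4, 6}
Tree: B1–B2, B2–B3, B3–B4, B4–B5

The largest bag has 3 vertices, giving width 2; this decomposition certifies tw(G) ≤ 2. Since 3–2–4–0–3 is a cycle in G, G is not acyclic. Forests are exactly the graphs of treewidth ≤ 1, so tw(G) ≥ 2. Hence tw(G) = 2 exactly.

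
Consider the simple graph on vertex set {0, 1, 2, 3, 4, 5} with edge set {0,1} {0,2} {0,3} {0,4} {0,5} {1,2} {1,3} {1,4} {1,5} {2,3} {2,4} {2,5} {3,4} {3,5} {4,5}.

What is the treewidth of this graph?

A width-5 tree decomposition is:
Bags: B1 = {0, 1, 2, 3, 4, 5}
Tree: (single bag)
With just one bag of size 6, the width is 6 − 1 = 5, so tw(G) ≤ 5. Conversely, {0, 1, 2, 3, 4, 5} is a clique of size 6, and the vertices of any clique must share a bag in every tree decomposition; so some bag has ≥ 6 vertices and tw(G) ≥ 5. The upper and lower bounds meet at 5, so that is the treewidth.

5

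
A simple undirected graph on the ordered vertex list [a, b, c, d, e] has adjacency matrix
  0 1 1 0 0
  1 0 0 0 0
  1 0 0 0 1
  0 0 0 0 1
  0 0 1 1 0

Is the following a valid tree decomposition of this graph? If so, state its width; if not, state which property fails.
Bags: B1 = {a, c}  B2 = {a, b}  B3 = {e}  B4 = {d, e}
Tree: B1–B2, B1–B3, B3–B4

A tree decomposition must satisfy three properties: every vertex lies in some bag; for every edge, both endpoints lie together in some bag; and for every vertex, the bags containing it form a connected subtree. Here edge (c,e) lies in no bag, so the decomposition is invalid.

No — edge (c,e) lies in no bag.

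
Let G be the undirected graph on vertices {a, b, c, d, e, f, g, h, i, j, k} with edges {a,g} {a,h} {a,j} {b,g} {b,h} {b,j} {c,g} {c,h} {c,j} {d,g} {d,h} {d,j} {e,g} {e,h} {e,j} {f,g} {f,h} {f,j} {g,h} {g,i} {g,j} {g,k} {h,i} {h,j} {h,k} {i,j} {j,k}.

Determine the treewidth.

A width-3 tree decomposition is:
Bags: B1 = {g, h, i, j}  B2 = {a, g, h, j}  B3 = {e, g, h, j}  B4 = {d, g, h, j}  B5 = {g, h, j, k}  B6 = {c, g, h, j}  B7 = {f, g, h, j}  B8 = {b, g, h, j}
Tree: B1–B2, B2–B3, B2–B4, B2–B5, B1–B6, B4–B7, B1–B8
The largest bag has 4 vertices, giving width 3; this decomposition certifies tw(G) ≤ 3. For the lower bound, the 4 vertices {d, g, h, j} are pairwise adjacent, and any tree decomposition puts a clique entirely inside one bag — forcing width ≥ 3. Hence tw(G) = 3 exactly.

3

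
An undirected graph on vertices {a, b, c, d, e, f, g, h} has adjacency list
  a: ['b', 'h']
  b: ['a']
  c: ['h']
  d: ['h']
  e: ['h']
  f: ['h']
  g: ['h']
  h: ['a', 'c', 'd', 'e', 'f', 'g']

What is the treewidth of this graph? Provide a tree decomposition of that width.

Treewidth 1.
One such decomposition:
Bags: B1 = {d, h}  B2 = {e, h}  B3 = {g, h}  B4 = {a, h}  B5 = {f, h}  B6 = {c, h}  B7 = {a, b}
Tree: B1–B2, B2–B3, B3–B4, B2–B5, B1–B6, B4–B7

Every bag has size at most 2, so the width is 2 − 1 = 1 and tw(G) ≤ 1. Any graph with an edge has treewidth ≥ 1, and G has the edge d–h. Therefore the treewidth is 1.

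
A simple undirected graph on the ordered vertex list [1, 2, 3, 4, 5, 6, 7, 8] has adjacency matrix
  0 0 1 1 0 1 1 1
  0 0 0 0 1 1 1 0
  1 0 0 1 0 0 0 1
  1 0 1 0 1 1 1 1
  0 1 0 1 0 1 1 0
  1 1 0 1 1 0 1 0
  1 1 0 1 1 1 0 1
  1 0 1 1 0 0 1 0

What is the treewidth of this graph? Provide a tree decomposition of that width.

Treewidth 3.
One such decomposition:
Bags: B1 = {1, 4, 6, 7}  B2 = {4, 5, 6, 7}  B3 = {1, 4, 7, 8}  B4 = {1, 3, 4, 8}  B5 = {2, 5, 6, 7}
Tree: B1–B2, B1–B3, B3–B4, B2–B5

Every bag has size at most 4, so the width is 4 − 1 = 3 and tw(G) ≤ 3. Conversely, {2, 5, 6, 7} is a clique of size 4, and the vertices of any clique must share a bag in every tree decomposition; so some bag has ≥ 4 vertices and tw(G) ≥ 3. Combining the bounds, tw(G) = 3.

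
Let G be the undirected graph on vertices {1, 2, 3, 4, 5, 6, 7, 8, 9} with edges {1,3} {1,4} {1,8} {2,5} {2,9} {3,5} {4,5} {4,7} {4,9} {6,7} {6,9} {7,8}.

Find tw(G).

3

A width-3 tree decomposition is:
Bags: B1 = {1, 2, 3, 5}  B2 = {1, 2, 4, 5}  B3 = {1, 2, 4, 9}  B4 = {1, 4, 8, 9}  B5 = {4, 7, 8, 9}  B6 = {6, 7, 8, 9}
Tree: B1–B2, B2–B3, B3–B4, B4–B5, B5–B6
Each bag holds 4 vertices, so the decomposition has width 3, which upper-bounds the treewidth. For the lower bound: the 4 vertex sets {2,3,5}, {1}, {4}, {6,7,8,9} are disjoint, each induces a connected subgraph, and every pair is joined by at least one edge of G. Contracting each set to a single vertex therefore yields K_{4} as a minor, and since treewidth is minor-monotone, tw(G) ≥ tw(K_{4}) = 3. The upper and lower bounds meet at 3, so that is the treewidth.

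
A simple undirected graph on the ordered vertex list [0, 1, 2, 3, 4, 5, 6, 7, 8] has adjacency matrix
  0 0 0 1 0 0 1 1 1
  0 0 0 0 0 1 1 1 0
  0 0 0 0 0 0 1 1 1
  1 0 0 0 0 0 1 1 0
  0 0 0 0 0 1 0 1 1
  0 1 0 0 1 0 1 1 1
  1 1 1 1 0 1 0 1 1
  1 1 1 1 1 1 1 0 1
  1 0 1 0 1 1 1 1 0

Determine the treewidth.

A width-3 tree decomposition is:
Bags: B1 = {0, 6, 7, 8}  B2 = {0, 3, 6, 7}  B3 = {5, 6, 7, 8}  B4 = {4, 5, 7, 8}  B5 = {2, 6, 7, 8}  B6 = {1, 5, 6, 7}
Tree: B1–B2, B1–B3, B3–B4, B3–B5, B3–B6
Each bag holds 4 vertices, so the decomposition has width 3, which upper-bounds the treewidth. On the other hand G contains the 4-clique {4, 5, 7, 8}. A clique must lie in a single bag of any decomposition, so no decomposition can have width below 3. Combining the bounds, tw(G) = 3.

3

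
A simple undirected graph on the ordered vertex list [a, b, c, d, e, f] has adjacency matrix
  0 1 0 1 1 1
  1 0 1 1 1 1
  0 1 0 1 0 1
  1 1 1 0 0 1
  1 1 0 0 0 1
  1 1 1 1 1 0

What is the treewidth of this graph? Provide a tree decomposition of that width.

Treewidth 3.
One optimal decomposition is:
Bags: B1 = {a, b, d, f}  B2 = {b, c, d, f}  B3 = {a, b, e, f}
Tree: B1–B2, B1–B3

The largest bag has 4 vertices, giving width 3; this decomposition certifies tw(G) ≤ 3. Conversely, {b, c, d, f} is a clique of size 4, and the vertices of any clique must share a bag in every tree decomposition; so some bag has ≥ 4 vertices and tw(G) ≥ 3. Hence tw(G) = 3 exactly.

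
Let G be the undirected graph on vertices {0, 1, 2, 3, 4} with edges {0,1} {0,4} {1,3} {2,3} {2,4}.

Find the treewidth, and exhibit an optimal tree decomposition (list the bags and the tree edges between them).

Every bag has size at most 3, so the width is 3 − 1 = 2 and tw(G) ≤ 2. The edges 1–3–2–4–0–1 form a cycle, so G is not a tree and its treewidth is at least 2. The upper and lower bounds meet at 2, so that is the treewidth.

Treewidth 2.
Bags: B1 = {1, 2, 3}  B2 = {1, 2, 4}  B3 = {0, 1, 4}
Tree: B1–B2, B2–B3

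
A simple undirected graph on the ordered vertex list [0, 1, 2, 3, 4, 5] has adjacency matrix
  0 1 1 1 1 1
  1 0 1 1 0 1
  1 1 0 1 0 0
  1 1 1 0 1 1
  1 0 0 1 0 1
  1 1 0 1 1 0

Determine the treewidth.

A width-3 tree decomposition is:
Bags: B1 = {0, 1, 3, 5}  B2 = {0, 1, 2, 3}  B3 = {0, 3, 4, 5}
Tree: B1–B2, B1–B3
The largest bag has 4 vertices, giving width 3; this decomposition certifies tw(G) ≤ 3. On the other hand G contains the 4-clique {0, 1, 2, 3}. A clique must lie in a single bag of any decomposition, so no decomposition can have width below 3. Combining the bounds, tw(G) = 3.

3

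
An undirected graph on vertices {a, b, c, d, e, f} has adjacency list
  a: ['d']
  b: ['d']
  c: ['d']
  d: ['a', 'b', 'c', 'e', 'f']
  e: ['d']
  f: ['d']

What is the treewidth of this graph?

A width-1 tree decomposition is:
Bags: B1 = {a, d}  B2 = {b, d}  B3 = {d, e}  B4 = {d, f}  B5 = {c, d}
Tree: B1–B2, B2–B3, B2–B4, B2–B5
Every bag has size at most 2, so the width is 2 − 1 = 1 and tw(G) ≤ 1. Any graph with an edge has treewidth ≥ 1, and G has the edge d–a. The upper and lower bounds meet at 1, so that is the treewidth.

1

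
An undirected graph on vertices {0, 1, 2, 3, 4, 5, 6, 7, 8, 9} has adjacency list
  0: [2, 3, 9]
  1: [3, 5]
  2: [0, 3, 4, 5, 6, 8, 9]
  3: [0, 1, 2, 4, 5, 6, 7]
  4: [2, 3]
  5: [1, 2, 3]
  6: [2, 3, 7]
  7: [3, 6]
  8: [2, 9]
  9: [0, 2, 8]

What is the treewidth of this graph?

2

A width-2 tree decomposition is:
Bags: B1 = {0, 2, 9}  B2 = {2, 8, 9}  B3 = {0, 2, 3}  B4 = {2, 3, 5}  B5 = {1, 3, 5}  B6 = {2, 3, 4}  B7 = {2, 3, 6}  B8 = {3, 6, 7}
Tree: B1–B2, B1–B3, B3–B4, B4–B5, B3–B6, B4–B7, B7–B8
Each bag holds 3 vertices, so the decomposition has width 2, which upper-bounds the treewidth. Conversely, {1, 3, 5} is a clique of size 3, and the vertices of any clique must share a bag in every tree decomposition; so some bag has ≥ 3 vertices and tw(G) ≥ 2. Combining the bounds, tw(G) = 2.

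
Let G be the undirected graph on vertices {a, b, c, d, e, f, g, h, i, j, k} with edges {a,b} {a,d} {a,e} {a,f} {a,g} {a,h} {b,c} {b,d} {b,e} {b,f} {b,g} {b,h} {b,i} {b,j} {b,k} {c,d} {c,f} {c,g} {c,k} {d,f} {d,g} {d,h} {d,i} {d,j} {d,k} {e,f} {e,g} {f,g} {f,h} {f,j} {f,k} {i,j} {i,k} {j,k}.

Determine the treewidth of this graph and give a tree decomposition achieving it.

Every bag has size at most 5, so the width is 5 − 1 = 4 and tw(G) ≤ 4. On the other hand G contains the 5-clique {b, c, d, f, g}. A clique must lie in a single bag of any decomposition, so no decomposition can have width below 4. Hence tw(G) = 4 exactly.

Treewidth 4.
Bags: B1 = {b, d, i, j, k}  B2 = {b, d, f, j, k}  B3 = {b, c, d, f, k}  B4 = {b, c, d, f, g}  B5 = {a, b, d, f, g}  B6 = {a, b, e, f, g}  B7 = {a, b, d, f, h}
Tree: B1–B2, B2–B3, B3–B4, B4–B5, B5–B6, B5–B7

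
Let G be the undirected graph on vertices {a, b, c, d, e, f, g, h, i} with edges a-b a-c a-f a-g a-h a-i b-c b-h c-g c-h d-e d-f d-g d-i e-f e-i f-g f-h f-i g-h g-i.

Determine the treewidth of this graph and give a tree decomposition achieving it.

The largest bag has 4 vertices, giving width 3; this decomposition certifies tw(G) ≤ 3. For the lower bound, the 4 vertices {a, c, g, h} are pairwise adjacent, and any tree decomposition puts a clique entirely inside one bag — forcing width ≥ 3. Combining the bounds, tw(G) = 3.

Treewidth 3.
One such decomposition:
Bags: B1 = {a, f, g, i}  B2 = {a, f, g, h}  B3 = {a, c, g, h}  B4 = {a, b, c, h}  B5 = {d, f, g, i}  B6 = {d, e, f, i}
Tree: B1–B2, B2–B3, B3–B4, B1–B5, B5–B6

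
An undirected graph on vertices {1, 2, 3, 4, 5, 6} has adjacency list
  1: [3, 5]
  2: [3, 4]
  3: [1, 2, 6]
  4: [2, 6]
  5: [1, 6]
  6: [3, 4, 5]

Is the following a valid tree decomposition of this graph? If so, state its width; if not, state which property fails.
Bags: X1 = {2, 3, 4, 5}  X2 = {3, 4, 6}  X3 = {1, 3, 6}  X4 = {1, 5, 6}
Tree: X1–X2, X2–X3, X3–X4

No — bags containing vertex 5 are not connected in the tree.

A tree decomposition must satisfy three properties: every vertex lies in some bag; for every edge, both endpoints lie together in some bag; and for every vertex, the bags containing it form a connected subtree. Here bags containing vertex 5 are not connected in the tree, so the decomposition is invalid.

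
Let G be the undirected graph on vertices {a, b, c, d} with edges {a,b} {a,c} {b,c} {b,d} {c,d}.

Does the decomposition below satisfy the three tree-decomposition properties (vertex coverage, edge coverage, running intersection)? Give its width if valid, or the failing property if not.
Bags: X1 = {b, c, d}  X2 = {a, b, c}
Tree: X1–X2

Every vertex of G appears in some bag (union = {a, b, c, d}); every edge is covered by a bag; and for each vertex v the set of bags containing v is connected in the bag tree. The decomposition is therefore valid. The largest bag has 3 vertices, so the width is 2.

Yes; width 2.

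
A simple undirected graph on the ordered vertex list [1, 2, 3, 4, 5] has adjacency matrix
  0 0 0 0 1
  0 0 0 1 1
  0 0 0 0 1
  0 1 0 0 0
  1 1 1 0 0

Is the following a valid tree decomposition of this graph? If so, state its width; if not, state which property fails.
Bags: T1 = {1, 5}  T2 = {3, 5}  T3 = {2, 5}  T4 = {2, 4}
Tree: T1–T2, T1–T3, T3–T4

Checking the three conditions: (i) the bags cover all of {1, 2, 3, 4, 5}; (ii) for each edge, some bag contains both endpoints; (iii) the bags containing any fixed vertex form a subtree. All hold, so the decomposition is valid with width 2 − 1 = 1.

Yes; width 1.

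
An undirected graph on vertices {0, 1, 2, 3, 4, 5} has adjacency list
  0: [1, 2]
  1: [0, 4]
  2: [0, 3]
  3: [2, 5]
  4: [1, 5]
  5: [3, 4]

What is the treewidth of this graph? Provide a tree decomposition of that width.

Treewidth 2.
One such decomposition:
Bags: B1 = {3, 4, 5}  B2 = {1, 3, 4}  B3 = {0, 1, 3}  B4 = {0, 2, 3}
Tree: B1–B2, B2–B3, B3–B4

Every bag has size at most 3, so the width is 3 − 1 = 2 and tw(G) ≤ 2. Since 3–5–4–1–0–2–3 is a cycle in G, G is not acyclic. Forests are exactly the graphs of treewidth ≤ 1, so tw(G) ≥ 2. Combining the bounds, tw(G) = 2.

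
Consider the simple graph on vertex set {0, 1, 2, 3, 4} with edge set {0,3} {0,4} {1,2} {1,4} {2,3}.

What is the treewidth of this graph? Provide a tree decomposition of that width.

Every bag has size at most 3, so the width is 3 − 1 = 2 and tw(G) ≤ 2. The edges 3–0–4–1–2–3 form a cycle, so G is not a tree and its treewidth is at least 2. Therefore the treewidth is 2.

Treewidth 2.
One such decomposition:
Bags: B1 = {0, 3, 4}  B2 = {1, 3, 4}  B3 = {1, 2, 3}
Tree: B1–B2, B2–B3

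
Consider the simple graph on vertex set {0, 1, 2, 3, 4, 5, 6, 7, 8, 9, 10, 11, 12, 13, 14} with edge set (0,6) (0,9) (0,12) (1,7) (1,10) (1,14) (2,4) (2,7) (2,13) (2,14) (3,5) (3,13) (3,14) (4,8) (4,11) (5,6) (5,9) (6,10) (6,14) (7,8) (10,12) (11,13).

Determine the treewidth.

A width-3 tree decomposition is:
Bags: B1 = {0, 9, 10, 12}  B2 = {0, 6, 9, 10}  B3 = {5, 6, 9, 10}  B4 = {1, 5, 6, 10}  B5 = {1, 5, 6, 14}  B6 = {1, 3, 5, 14}  B7 = {1, 3, 7, 14}  B8 = {2, 3, 7, 14}  B9 = {2, 3, 7, 13}  B10 = {2, 7, 8, 13}  B11 = {2, 4, 8, 13}  B12 = {4, 8, 11, 13}
Tree: B1–B2, B2–B3, B3–B4, B4–B5, B5–B6, B6–B7, B7–B8, B8–B9, B9–B10, B10–B11, B11–B12
The largest bag has 4 vertices, giving width 3; this decomposition certifies tw(G) ≤ 3. For the lower bound: the 4 vertex sets {0,9,12}, {10}, {6}, {1,3,5,14} are disjoint, each induces a connected subgraph, and every pair is joined by at least one edge of G. Contracting each set to a single vertex therefore yields K_{4} as a minor, and since treewidth is minor-monotone, tw(G) ≥ tw(K_{4}) = 3. Hence tw(G) = 3 exactly.

3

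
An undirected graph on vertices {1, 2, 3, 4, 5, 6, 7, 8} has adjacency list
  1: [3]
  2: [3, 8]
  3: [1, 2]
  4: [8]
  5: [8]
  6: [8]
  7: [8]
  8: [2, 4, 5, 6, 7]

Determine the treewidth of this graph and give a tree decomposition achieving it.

Treewidth 1.
Bags: B1 = {5, 8}  B2 = {2, 8}  B3 = {2, 3}  B4 = {4, 8}  B5 = {1, 3}  B6 = {7, 8}  B7 = {6, 8}
Tree: B1–B2, B2–B3, B2–B4, B3–B5, B2–B6, B1–B7

Each bag holds 2 vertices, so the decomposition has width 1, which upper-bounds the treewidth. G has an edge, so its treewidth is at least 1. Combining the bounds, tw(G) = 1.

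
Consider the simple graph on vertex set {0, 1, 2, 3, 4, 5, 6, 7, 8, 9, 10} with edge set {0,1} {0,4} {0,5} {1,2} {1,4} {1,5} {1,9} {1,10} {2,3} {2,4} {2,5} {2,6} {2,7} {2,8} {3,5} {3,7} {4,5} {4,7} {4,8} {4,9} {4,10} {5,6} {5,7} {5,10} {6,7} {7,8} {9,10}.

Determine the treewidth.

A width-3 tree decomposition is:
Bags: B1 = {2, 4, 5, 7}  B2 = {2, 5, 6, 7}  B3 = {1, 2, 4, 5}  B4 = {1, 4, 5, 10}  B5 = {2, 4, 7, 8}  B6 = {2, 3, 5, 7}  B7 = {1, 4, 9, 10}  B8 = {0, 1, 4, 5}
Tree: B1–B2, B1–B3, B3–B4, B1–B5, B2–B6, B4–B7, B4–B8
Every bag has size at most 4, so the width is 4 − 1 = 3 and tw(G) ≤ 3. On the other hand G contains the 4-clique {2, 3, 5, 7}. A clique must lie in a single bag of any decomposition, so no decomposition can have width below 3. Combining the bounds, tw(G) = 3.

3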